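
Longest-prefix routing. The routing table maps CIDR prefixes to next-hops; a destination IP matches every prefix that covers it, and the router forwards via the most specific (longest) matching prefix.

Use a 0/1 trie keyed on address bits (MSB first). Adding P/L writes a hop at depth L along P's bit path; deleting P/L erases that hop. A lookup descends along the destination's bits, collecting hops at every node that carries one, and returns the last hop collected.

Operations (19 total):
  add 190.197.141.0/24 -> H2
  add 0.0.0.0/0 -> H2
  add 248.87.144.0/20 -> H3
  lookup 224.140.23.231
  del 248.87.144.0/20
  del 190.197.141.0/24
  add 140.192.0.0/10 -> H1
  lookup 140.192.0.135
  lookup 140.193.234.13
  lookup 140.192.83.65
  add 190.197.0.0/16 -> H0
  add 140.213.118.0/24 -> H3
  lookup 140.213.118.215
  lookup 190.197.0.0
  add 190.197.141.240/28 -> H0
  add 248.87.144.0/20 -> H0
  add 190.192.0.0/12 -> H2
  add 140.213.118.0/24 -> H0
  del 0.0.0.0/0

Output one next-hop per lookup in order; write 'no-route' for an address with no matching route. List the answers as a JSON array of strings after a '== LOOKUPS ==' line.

Apply in order:
  add 190.197.141.0/24 -> H2 at depth 24
  add 0.0.0.0/0 -> H2 at depth 0
  add 248.87.144.0/20 -> H3 at depth 20
  ? 224.140.23.231  path d0:H2→d1:-→d2:-→d3:-  best=H2
  - 248.87.144.0/20 clear@20
  - 190.197.141.0/24 clear@24
  add 140.192.0.0/10 -> H1 at depth 10
  ? 140.192.0.135  path d0:H2→d1:-→d2:-→d3:-→d4:-→d5:-→d6:-→d7:-→d8:-→d9:-→d10:H1  best=H1
  ? 140.193.234.13  path d0:H2→d1:-→d2:-→d3:-→d4:-→d5:-→d6:-→d7:-→d8:-→d9:-→d10:H1  best=H1
  ? 140.192.83.65  path d0:H2→d1:-→d2:-→d3:-→d4:-→d5:-→d6:-→d7:-→d8:-→d9:-→d10:H1  best=H1
  add 190.197.0.0/16 -> H0 at depth 16
  add 140.213.118.0/24 -> H3 at depth 24
  ? 140.213.118.215  path d0:H2→d1:-→d2:-→d3:-→d4:-→d5:-→d6:-→d7:-→d8:-→d9:-→d10:H1→d11:-→d12:-→d13:-→d14:-→d15:-→d16:-→d17:-→d18:-→d19:-→d20:-→d21:-→d22:-→d23:-→d24:H3  best=H3
  ? 190.197.0.0  path d0:H2→d1:-→d2:-→d3:-→d4:-→d5:-→d6:-→d7:-→d8:-→d9:-→d10:-→d11:-→d12:-→d13:-→d14:-→d15:-→d16:H0  best=H0
  add 190.197.141.240/28 -> H0 at depth 28
  add 248.87.144.0/20 -> H0 at depth 20
  add 190.192.0.0/12 -> H2 at depth 12
  add 140.213.118.0/24 -> H0 at depth 24
  - 0.0.0.0/0 clear@0

== LOOKUPS ==
["H2","H1","H1","H1","H3","H0"]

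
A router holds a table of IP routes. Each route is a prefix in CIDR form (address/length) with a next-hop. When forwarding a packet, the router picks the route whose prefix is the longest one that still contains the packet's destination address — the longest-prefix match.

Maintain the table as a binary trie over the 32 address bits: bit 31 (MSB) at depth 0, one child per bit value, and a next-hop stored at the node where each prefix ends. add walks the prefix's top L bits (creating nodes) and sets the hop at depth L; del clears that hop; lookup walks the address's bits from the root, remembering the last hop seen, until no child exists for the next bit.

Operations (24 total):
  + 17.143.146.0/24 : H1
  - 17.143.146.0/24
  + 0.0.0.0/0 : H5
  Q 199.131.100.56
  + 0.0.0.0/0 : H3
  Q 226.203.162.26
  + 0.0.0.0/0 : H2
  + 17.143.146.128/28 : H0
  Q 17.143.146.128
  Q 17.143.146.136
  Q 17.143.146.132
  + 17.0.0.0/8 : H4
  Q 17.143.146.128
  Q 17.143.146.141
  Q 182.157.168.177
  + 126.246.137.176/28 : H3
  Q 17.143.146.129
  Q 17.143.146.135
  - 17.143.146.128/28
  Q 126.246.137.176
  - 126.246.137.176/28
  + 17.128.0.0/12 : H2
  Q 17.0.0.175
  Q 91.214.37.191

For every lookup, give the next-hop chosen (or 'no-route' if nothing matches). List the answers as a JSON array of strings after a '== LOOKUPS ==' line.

Trace:
  add 17.143.146.0/24 -> H1 at depth 24
  del 17.143.146.0/24 (clear depth 24)
  add 0.0.0.0/0 -> H5 at depth 0
  Q 199.131.100.56: descend ε ; hops seen [H5] ; pick H5
  add 0.0.0.0/0 -> H3 at depth 0
  Q 226.203.162.26: descend ε ; hops seen [H3] ; pick H3
  add 0.0.0.0/0 -> H2 at depth 0
  add 17.143.146.128/28 -> H0 at depth 28
  Q 17.143.146.128: descend 0001000110001111100100101000 ; hops seen [H2,H0] ; pick H0
  Q 17.143.146.136: descend 0001000110001111100100101000 ; hops seen [H2,H0] ; pick H0
  Q 17.143.146.132: descend 0001000110001111100100101000 ; hops seen [H2,H0] ; pick H0
  add 17.0.0.0/8 -> H4 at depth 8
  Q 17.143.146.128: descend 0001000110001111100100101000 ; hops seen [H2,H4,H0] ; pick H0
  Q 17.143.146.141: descend 0001000110001111100100101000 ; hops seen [H2,H4,H0] ; pick H0
  Q 182.157.168.177: descend ε ; hops seen [H2] ; pick H2
  add 126.246.137.176/28 -> H3 at depth 28
  Q 17.143.146.129: descend 0001000110001111100100101000 ; hops seen [H2,H4,H0] ; pick H0
  Q 17.143.146.135: descend 0001000110001111100100101000 ; hops seen [H2,H4,H0] ; pick H0
  del 17.143.146.128/28 (clear depth 28)
  Q 126.246.137.176: descend 0111111011110110100010011011 ; hops seen [H2,H3] ; pick H3
  del 126.246.137.176/28 (clear depth 28)
  add 17.128.0.0/12 -> H2 at depth 12
  Q 17.0.0.175: descend 00010001 ; hops seen [H2,H4] ; pick H4
  Q 91.214.37.191: descend 01 ; hops seen [H2] ; pick H2

== LOOKUPS ==
["H5","H3","H0","H0","H0","H0","H0","H2","H0","H0","H3","H4","H2"]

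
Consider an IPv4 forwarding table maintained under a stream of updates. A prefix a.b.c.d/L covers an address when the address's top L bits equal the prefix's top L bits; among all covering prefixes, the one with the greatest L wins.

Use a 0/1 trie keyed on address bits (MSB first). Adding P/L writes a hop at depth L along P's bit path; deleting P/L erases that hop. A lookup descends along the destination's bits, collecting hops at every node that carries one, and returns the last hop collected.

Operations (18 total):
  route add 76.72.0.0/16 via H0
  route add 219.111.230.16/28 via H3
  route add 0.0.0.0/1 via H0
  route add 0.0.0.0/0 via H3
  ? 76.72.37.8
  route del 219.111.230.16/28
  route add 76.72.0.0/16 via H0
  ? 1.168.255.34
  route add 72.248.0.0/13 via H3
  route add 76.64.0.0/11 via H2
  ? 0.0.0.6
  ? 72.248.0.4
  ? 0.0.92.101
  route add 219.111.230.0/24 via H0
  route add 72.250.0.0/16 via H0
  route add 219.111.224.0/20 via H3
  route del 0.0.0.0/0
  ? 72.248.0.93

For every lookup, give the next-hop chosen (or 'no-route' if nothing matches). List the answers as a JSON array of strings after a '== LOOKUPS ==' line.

Trace:
  + 76.72.0.0/16 (H0) depth=16
  + 219.111.230.16/28 (H3) depth=28
  + 0.0.0.0/1 (H0) depth=1
  + 0.0.0.0/0 (H3) depth=0
  lookup 76.72.37.8: bits 0100110001001000 walk d0:H3→d1:H0→d2:-→d3:-→d4:-→d5:-→d6:-→d7:-→d8:-→d9:-→d10:-→d11:-→d12:-→d13:-→d14:-→d15:-→d16:H0 -> H0
  - 219.111.230.16/28 clear@28
  + 76.72.0.0/16 (H0) depth=16
  lookup 1.168.255.34: bits 0 walk d0:H3→d1:H0 -> H0
  + 72.248.0.0/13 (H3) depth=13
  + 76.64.0.0/11 (H2) depth=11
  lookup 0.0.0.6: bits 0 walk d0:H3→d1:H0 -> H0
  lookup 72.248.0.4: bits 0100100011111 walk d0:H3→d1:H0→d2:-→d3:-→d4:-→d5:-→d6:-→d7:-→d8:-→d9:-→d10:-→d11:-→d12:-→d13:H3 -> H3
  lookup 0.0.92.101: bits 0 walk d0:H3→d1:H0 -> H0
  + 219.111.230.0/24 (H0) depth=24
  + 72.250.0.0/16 (H0) depth=16
  + 219.111.224.0/20 (H3) depth=20
  - 0.0.0.0/0 clear@0
  lookup 72.248.0.93: bits 01001000111110 walk d0:-→d1:H0→d2:-→d3:-→d4:-→d5:-→d6:-→d7:-→d8:-→d9:-→d10:-→d11:-→d12:-→d13:H3→d14:- -> H3

== LOOKUPS ==
["H0","H0","H0","H3","H0","H3"]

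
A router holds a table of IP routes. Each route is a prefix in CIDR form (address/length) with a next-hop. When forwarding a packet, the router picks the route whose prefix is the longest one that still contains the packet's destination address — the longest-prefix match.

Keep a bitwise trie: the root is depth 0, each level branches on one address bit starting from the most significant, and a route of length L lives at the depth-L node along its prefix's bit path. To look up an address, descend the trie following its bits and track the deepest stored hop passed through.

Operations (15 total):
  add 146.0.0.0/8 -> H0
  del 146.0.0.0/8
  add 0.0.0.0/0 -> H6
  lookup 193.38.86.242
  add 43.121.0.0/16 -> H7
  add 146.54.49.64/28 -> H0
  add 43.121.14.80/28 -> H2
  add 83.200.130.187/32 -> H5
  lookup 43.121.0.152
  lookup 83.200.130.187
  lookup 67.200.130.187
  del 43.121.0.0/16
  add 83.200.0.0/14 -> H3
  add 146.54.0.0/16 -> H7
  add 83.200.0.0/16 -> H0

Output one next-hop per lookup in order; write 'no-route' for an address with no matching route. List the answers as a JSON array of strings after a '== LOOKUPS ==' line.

Trace:
  add 146.0.0.0/8 -> H0 at depth 8
  - 146.0.0.0/8 clear@8
  add 0.0.0.0/0 -> H6 at depth 0
  lookup 193.38.86.242: bits 1 walk d0:H6→d1:- -> H6
  add 43.121.0.0/16 -> H7 at depth 16
  add 146.54.49.64/28 -> H0 at depth 28
  add 43.121.14.80/28 -> H2 at depth 28
  add 83.200.130.187/32 -> H5 at depth 32
  lookup 43.121.0.152: bits 00101011011110010000 walk d0:H6→d1:-→d2:-→d3:-→d4:-→d5:-→d6:-→d7:-→d8:-→d9:-→d10:-→d11:-→d12:-→d13:-→d14:-→d15:-→d16:H7→d17:-→d18:-→d19:-→d20:- -> H7
  lookup 83.200.130.187: bits 01010011110010001000001010111011 walk d0:H6→d1:-→d2:-→d3:-→d4:-→d5:-→d6:-→d7:-→d8:-→d9:-→d10:-→d11:-→d12:-→d13:-→d14:-→d15:-→d16:-→d17:-→d18:-→d19:-→d20:-→d21:-→d22:-→d23:-→d24:-→d25:-→d26:-→d27:-→d28:-→d29:-→d30:-→d31:-→d32:H5 -> H5
  lookup 67.200.130.187: bits 010 walk d0:H6→d1:-→d2:-→d3:- -> H6
  - 43.121.0.0/16 clear@16
  add 83.200.0.0/14 -> H3 at depth 14
  add 146.54.0.0/16 -> H7 at depth 16
  add 83.200.0.0/16 -> H0 at depth 16

== LOOKUPS ==
["H6","H7","H5","H6"]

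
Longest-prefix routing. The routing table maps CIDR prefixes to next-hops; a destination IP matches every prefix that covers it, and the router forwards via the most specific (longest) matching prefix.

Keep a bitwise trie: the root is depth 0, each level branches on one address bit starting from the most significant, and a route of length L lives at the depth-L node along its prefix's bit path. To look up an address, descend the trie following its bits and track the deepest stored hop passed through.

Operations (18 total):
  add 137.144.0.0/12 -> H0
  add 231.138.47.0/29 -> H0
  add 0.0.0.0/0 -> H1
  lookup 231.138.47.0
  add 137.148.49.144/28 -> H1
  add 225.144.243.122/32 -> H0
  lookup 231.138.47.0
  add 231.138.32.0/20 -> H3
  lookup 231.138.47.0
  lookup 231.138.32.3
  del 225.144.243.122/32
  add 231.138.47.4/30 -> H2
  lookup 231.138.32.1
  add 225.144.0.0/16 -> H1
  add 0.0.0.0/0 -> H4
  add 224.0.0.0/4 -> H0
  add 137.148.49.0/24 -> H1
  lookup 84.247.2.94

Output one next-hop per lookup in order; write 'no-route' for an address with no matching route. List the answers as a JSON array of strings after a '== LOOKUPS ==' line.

Trace:
  add 137.144.0.0/12 -> H0 at depth 12
  add 231.138.47.0/29 -> H0 at depth 29
  add 0.0.0.0/0 -> H1 at depth 0
  ? 231.138.47.0  path d0:H1→d1:-→d2:-→d3:-→d4:-→d5:-→d6:-→d7:-→d8:-→d9:-→d10:-→d11:-→d12:-→d13:-→d14:-→d15:-→d16:-→d17:-→d18:-→d19:-→d20:-→d21:-→d22:-→d23:-→d24:-→d25:-→d26:-→d27:-→d28:-→d29:H0  best=H0
  add 137.148.49.144/28 -> H1 at depth 28
  add 225.144.243.122/32 -> H0 at depth 32
  ? 231.138.47.0  path d0:H1→d1:-→d2:-→d3:-→d4:-→d5:-→d6:-→d7:-→d8:-→d9:-→d10:-→d11:-→d12:-→d13:-→d14:-→d15:-→d16:-→d17:-→d18:-→d19:-→d20:-→d21:-→d22:-→d23:-→d24:-→d25:-→d26:-→d27:-→d28:-→d29:H0  best=H0
  add 231.138.32.0/20 -> H3 at depth 20
  ? 231.138.47.0  path d0:H1→d1:-→d2:-→d3:-→d4:-→d5:-→d6:-→d7:-→d8:-→d9:-→d10:-→d11:-→d12:-→d13:-→d14:-→d15:-→d16:-→d17:-→d18:-→d19:-→d20:H3→d21:-→d22:-→d23:-→d24:-→d25:-→d26:-→d27:-→d28:-→d29:H0  best=H0
  ? 231.138.32.3  path d0:H1→d1:-→d2:-→d3:-→d4:-→d5:-→d6:-→d7:-→d8:-→d9:-→d10:-→d11:-→d12:-→d13:-→d14:-→d15:-→d16:-→d17:-→d18:-→d19:-→d20:H3  best=H3
  - 225.144.243.122/32 clear@32
  add 231.138.47.4/30 -> H2 at depth 30
  ? 231.138.32.1  path d0:H1→d1:-→d2:-→d3:-→d4:-→d5:-→d6:-→d7:-→d8:-→d9:-→d10:-→d11:-→d12:-→d13:-→d14:-→d15:-→d16:-→d17:-→d18:-→d19:-→d20:H3  best=H3
  add 225.144.0.0/16 -> H1 at depth 16
  add 0.0.0.0/0 -> H4 at depth 0
  add 224.0.0.0/4 -> H0 at depth 4
  add 137.148.49.0/24 -> H1 at depth 24
  ? 84.247.2.94  path d0:H4  best=H4

== LOOKUPS ==
["H0","H0","H0","H3","H3","H4"]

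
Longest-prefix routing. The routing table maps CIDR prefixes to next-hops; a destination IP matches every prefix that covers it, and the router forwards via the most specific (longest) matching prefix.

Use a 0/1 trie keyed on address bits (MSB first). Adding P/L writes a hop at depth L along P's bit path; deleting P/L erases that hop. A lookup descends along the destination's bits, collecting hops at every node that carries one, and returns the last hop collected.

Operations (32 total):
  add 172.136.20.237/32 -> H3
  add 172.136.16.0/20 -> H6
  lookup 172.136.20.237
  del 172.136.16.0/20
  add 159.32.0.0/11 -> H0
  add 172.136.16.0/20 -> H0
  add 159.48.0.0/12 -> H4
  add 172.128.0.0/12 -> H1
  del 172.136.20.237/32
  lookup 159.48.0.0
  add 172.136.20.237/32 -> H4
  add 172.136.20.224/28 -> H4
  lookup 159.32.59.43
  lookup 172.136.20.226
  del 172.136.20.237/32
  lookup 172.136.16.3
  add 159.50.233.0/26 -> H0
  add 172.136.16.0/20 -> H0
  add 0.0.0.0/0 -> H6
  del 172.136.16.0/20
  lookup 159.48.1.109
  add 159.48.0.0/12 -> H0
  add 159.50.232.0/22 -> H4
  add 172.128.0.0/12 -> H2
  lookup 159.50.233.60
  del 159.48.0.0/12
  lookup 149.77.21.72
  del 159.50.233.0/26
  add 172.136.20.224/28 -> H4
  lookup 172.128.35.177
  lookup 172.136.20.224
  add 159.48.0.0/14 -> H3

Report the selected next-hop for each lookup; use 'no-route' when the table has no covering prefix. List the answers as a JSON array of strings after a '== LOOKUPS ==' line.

Apply in order:
  + 172.136.20.237/32 (H3) depth=32
  + 172.136.16.0/20 (H6) depth=20
  ? 172.136.20.237  path d0:-→d1:-→d2:-→d3:-→d4:-→d5:-→d6:-→d7:-→d8:-→d9:-→d10:-→d11:-→d12:-→d13:-→d14:-→d15:-→d16:-→d17:-→d18:-→d19:-→d20:H6→d21:-→d22:-→d23:-→d24:-→d25:-→d26:-→d27:-→d28:-→d29:-→d30:-→d31:-→d32:H3  best=H3
  del 172.136.16.0/20 (clear depth 20)
  + 159.32.0.0/11 (H0) depth=11
  + 172.136.16.0/20 (H0) depth=20
  + 159.48.0.0/12 (H4) depth=12
  + 172.128.0.0/12 (H1) depth=12
  del 172.136.20.237/32 (clear depth 32)
  ? 159.48.0.0  path d0:-→d1:-→d2:-→d3:-→d4:-→d5:-→d6:-→d7:-→d8:-→d9:-→d10:-→d11:H0→d12:H4  best=H4
  + 172.136.20.237/32 (H4) depth=32
  + 172.136.20.224/28 (H4) depth=28
  ? 159.32.59.43  path d0:-→d1:-→d2:-→d3:-→d4:-→d5:-→d6:-→d7:-→d8:-→d9:-→d10:-→d11:H0  best=H0
  ? 172.136.20.226  path d0:-→d1:-→d2:-→d3:-→d4:-→d5:-→d6:-→d7:-→d8:-→d9:-→d10:-→d11:-→d12:H1→d13:-→d14:-→d15:-→d16:-→d17:-→d18:-→d19:-→d20:H0→d21:-→d22:-→d23:-→d24:-→d25:-→d26:-→d27:-→d28:H4  best=H4
  del 172.136.20.237/32 (clear depth 32)
  ? 172.136.16.3  path d0:-→d1:-→d2:-→d3:-→d4:-→d5:-→d6:-→d7:-→d8:-→d9:-→d10:-→d11:-→d12:H1→d13:-→d14:-→d15:-→d16:-→d17:-→d18:-→d19:-→d20:H0→d21:-  best=H0
  + 159.50.233.0/26 (H0) depth=26
  + 172.136.16.0/20 (H0) depth=20
  + 0.0.0.0/0 (H6) depth=0
  del 172.136.16.0/20 (clear depth 20)
  ? 159.48.1.109  path d0:H6→d1:-→d2:-→d3:-→d4:-→d5:-→d6:-→d7:-→d8:-→d9:-→d10:-→d11:H0→d12:H4→d13:-→d14:-  best=H4
  + 159.48.0.0/12 (H0) depth=12
  + 159.50.232.0/22 (H4) depth=22
  + 172.128.0.0/12 (H2) depth=12
  ? 159.50.233.60  path d0:H6→d1:-→d2:-→d3:-→d4:-→d5:-→d6:-→d7:-→d8:-→d9:-→d10:-→d11:H0→d12:H0→d13:-→d14:-→d15:-→d16:-→d17:-→d18:-→d19:-→d20:-→d21:-→d22:H4→d23:-→d24:-→d25:-→d26:H0  best=H0
  del 159.48.0.0/12 (clear depth 12)
  ? 149.77.21.72  path d0:H6→d1:-→d2:-→d3:-→d4:-  best=H6
  del 159.50.233.0/26 (clear depth 26)
  + 172.136.20.224/28 (H4) depth=28
  ? 172.128.35.177  path d0:H6→d1:-→d2:-→d3:-→d4:-→d5:-→d6:-→d7:-→d8:-→d9:-→d10:-→d11:-→d12:H2  best=H2
  ? 172.136.20.224  path d0:H6→d1:-→d2:-→d3:-→d4:-→d5:-→d6:-→d7:-→d8:-→d9:-→d10:-→d11:-→d12:H2→d13:-→d14:-→d15:-→d16:-→d17:-→d18:-→d19:-→d20:-→d21:-→d22:-→d23:-→d24:-→d25:-→d26:-→d27:-→d28:H4  best=H4
  + 159.48.0.0/14 (H3) depth=14

== LOOKUPS ==
["H3","H4","H0","H4","H0","H4","H0","H6","H2","H4"]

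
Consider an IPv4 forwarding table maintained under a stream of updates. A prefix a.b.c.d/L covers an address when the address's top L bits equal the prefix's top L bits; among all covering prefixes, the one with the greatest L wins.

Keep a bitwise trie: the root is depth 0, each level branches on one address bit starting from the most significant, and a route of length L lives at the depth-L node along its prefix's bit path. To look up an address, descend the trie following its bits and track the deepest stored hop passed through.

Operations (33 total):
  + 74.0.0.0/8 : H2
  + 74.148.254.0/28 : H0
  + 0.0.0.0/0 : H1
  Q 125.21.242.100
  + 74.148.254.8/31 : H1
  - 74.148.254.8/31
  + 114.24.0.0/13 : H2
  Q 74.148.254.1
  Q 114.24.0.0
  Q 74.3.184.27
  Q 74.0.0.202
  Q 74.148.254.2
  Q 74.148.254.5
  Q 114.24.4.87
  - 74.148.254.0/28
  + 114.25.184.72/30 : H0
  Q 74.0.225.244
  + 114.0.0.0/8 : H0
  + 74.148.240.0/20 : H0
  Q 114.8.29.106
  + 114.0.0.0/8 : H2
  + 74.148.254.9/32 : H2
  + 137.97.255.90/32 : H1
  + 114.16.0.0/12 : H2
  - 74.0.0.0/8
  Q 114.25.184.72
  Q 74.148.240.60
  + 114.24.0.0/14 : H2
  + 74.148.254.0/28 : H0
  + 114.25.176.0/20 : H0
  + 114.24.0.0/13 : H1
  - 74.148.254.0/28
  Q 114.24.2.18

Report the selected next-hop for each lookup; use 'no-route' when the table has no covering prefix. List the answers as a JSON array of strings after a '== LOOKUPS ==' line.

Trace:
  add 74.0.0.0/8 -> H2 at depth 8
  add 74.148.254.0/28 -> H0 at depth 28
  add 0.0.0.0/0 -> H1 at depth 0
  ? 125.21.242.100  path d0:H1→d1:-→d2:-  best=H1
  add 74.148.254.8/31 -> H1 at depth 31
  - 74.148.254.8/31 clear@31
  add 114.24.0.0/13 -> H2 at depth 13
  ? 74.148.254.1  path d0:H1→d1:-→d2:-→d3:-→d4:-→d5:-→d6:-→d7:-→d8:H2→d9:-→d10:-→d11:-→d12:-→d13:-→d14:-→d15:-→d16:-→d17:-→d18:-→d19:-→d20:-→d21:-→d22:-→d23:-→d24:-→d25:-→d26:-→d27:-→d28:H0  best=H0
  ? 114.24.0.0  path d0:H1→d1:-→d2:-→d3:-→d4:-→d5:-→d6:-→d7:-→d8:-→d9:-→d10:-→d11:-→d12:-→d13:H2  best=H2
  ? 74.3.184.27  path d0:H1→d1:-→d2:-→d3:-→d4:-→d5:-→d6:-→d7:-→d8:H2  best=H2
  ? 74.0.0.202  path d0:H1→d1:-→d2:-→d3:-→d4:-→d5:-→d6:-→d7:-→d8:H2  best=H2
  ? 74.148.254.2  path d0:H1→d1:-→d2:-→d3:-→d4:-→d5:-→d6:-→d7:-→d8:H2→d9:-→d10:-→d11:-→d12:-→d13:-→d14:-→d15:-→d16:-→d17:-→d18:-→d19:-→d20:-→d21:-→d22:-→d23:-→d24:-→d25:-→d26:-→d27:-→d28:H0  best=H0
  ? 74.148.254.5  path d0:H1→d1:-→d2:-→d3:-→d4:-→d5:-→d6:-→d7:-→d8:H2→d9:-→d10:-→d11:-→d12:-→d13:-→d14:-→d15:-→d16:-→d17:-→d18:-→d19:-→d20:-→d21:-→d22:-→d23:-→d24:-→d25:-→d26:-→d27:-→d28:H0  best=H0
  ? 114.24.4.87  path d0:H1→d1:-→d2:-→d3:-→d4:-→d5:-→d6:-→d7:-→d8:-→d9:-→d10:-→d11:-→d12:-→d13:H2  best=H2
  - 74.148.254.0/28 clear@28
  add 114.25.184.72/30 -> H0 at depth 30
  ? 74.0.225.244  path d0:H1→d1:-→d2:-→d3:-→d4:-→d5:-→d6:-→d7:-→d8:H2  best=H2
  add 114.0.0.0/8 -> H0 at depth 8
  add 74.148.240.0/20 -> H0 at depth 20
  ? 114.8.29.106  path d0:H1→d1:-→d2:-→d3:-→d4:-→d5:-→d6:-→d7:-→d8:H0→d9:-→d10:-→d11:-  best=H0
  add 114.0.0.0/8 -> H2 at depth 8
  add 74.148.254.9/32 -> H2 at depth 32
  add 137.97.255.90/32 -> H1 at depth 32
  add 114.16.0.0/12 -> H2 at depth 12
  - 74.0.0.0/8 clear@8
  ? 114.25.184.72  path d0:H1→d1:-→d2:-→d3:-→d4:-→d5:-→d6:-→d7:-→d8:H2→d9:-→d10:-→d11:-→d12:H2→d13:H2→d14:-→d15:-→d16:-→d17:-→d18:-→d19:-→d20:-→d21:-→d22:-→d23:-→d24:-→d25:-→d26:-→d27:-→d28:-→d29:-→d30:H0  best=H0
  ? 74.148.240.60  path d0:H1→d1:-→d2:-→d3:-→d4:-→d5:-→d6:-→d7:-→d8:-→d9:-→d10:-→d11:-→d12:-→d13:-→d14:-→d15:-→d16:-→d17:-→d18:-→d19:-→d20:H0  best=H0
  add 114.24.0.0/14 -> H2 at depth 14
  add 74.148.254.0/28 -> H0 at depth 28
  add 114.25.176.0/20 -> H0 at depth 20
  add 114.24.0.0/13 -> H1 at depth 13
  - 74.148.254.0/28 clear@28
  ? 114.24.2.18  path d0:H1→d1:-→d2:-→d3:-→d4:-→d5:-→d6:-→d7:-→d8:H2→d9:-→d10:-→d11:-→d12:H2→d13:H1→d14:H2→d15:-  best=H2

== LOOKUPS ==
["H1","H0","H2","H2","H2","H0","H0","H2","H2","H0","H0","H0","H2"]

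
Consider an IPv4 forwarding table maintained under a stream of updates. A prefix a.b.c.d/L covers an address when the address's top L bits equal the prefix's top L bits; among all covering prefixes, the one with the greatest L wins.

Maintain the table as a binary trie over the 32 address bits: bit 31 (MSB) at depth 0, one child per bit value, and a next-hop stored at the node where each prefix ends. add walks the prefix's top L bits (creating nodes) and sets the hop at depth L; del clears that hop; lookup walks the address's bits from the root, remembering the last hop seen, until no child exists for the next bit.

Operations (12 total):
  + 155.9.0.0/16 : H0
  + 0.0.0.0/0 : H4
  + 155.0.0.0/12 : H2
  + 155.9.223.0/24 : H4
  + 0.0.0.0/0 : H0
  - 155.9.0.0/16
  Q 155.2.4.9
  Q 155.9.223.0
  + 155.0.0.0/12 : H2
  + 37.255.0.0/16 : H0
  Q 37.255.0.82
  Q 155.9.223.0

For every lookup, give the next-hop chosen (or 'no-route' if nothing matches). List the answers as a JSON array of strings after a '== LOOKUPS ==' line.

Trace:
  add 155.9.0.0/16 -> H0 at depth 16
  add 0.0.0.0/0 -> H4 at depth 0
  add 155.0.0.0/12 -> H2 at depth 12
  add 155.9.223.0/24 -> H4 at depth 24
  add 0.0.0.0/0 -> H0 at depth 0
  del 155.9.0.0/16 (clear depth 16)
  Q 155.2.4.9: descend 100110110000 ; hops seen [H0,H2] ; pick H2
  Q 155.9.223.0: descend 100110110000100111011111 ; hops seen [H0,H2,H4] ; pick H4
  add 155.0.0.0/12 -> H2 at depth 12
  add 37.255.0.0/16 -> H0 at depth 16
  Q 37.255.0.82: descend 0010010111111111 ; hops seen [H0,H0] ; pick H0
  Q 155.9.223.0: descend 100110110000100111011111 ; hops seen [H0,H2,H4] ; pick H4

== LOOKUPS ==
["H2","H4","H0","H4"]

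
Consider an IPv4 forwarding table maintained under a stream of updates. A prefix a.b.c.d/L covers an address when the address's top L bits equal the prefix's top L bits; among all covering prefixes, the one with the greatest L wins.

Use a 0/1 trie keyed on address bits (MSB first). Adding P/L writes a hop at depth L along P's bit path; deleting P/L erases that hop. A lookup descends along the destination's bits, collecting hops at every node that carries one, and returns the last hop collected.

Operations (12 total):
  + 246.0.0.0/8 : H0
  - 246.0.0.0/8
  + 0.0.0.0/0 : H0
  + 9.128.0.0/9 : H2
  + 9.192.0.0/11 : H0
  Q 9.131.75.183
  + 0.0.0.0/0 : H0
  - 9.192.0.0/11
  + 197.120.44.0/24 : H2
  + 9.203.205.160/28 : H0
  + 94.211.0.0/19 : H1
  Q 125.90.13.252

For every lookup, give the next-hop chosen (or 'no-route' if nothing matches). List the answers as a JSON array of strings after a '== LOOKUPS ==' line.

Apply in order:
  add 246.0.0.0/8 -> H0 at depth 8
  del 246.0.0.0/8 (clear depth 8)
  add 0.0.0.0/0 -> H0 at depth 0
  add 9.128.0.0/9 -> H2 at depth 9
  add 9.192.0.0/11 -> H0 at depth 11
  Q 9.131.75.183: descend 000010011 ; hops seen [H0,H2] ; pick H2
  add 0.0.0.0/0 -> H0 at depth 0
  del 9.192.0.0/11 (clear depth 11)
  add 197.120.44.0/24 -> H2 at depth 24
  add 9.203.205.160/28 -> H0 at depth 28
  add 94.211.0.0/19 -> H1 at depth 19
  Q 125.90.13.252: descend 01 ; hops seen [H0] ; pick H0

== LOOKUPS ==
["H2","H0"]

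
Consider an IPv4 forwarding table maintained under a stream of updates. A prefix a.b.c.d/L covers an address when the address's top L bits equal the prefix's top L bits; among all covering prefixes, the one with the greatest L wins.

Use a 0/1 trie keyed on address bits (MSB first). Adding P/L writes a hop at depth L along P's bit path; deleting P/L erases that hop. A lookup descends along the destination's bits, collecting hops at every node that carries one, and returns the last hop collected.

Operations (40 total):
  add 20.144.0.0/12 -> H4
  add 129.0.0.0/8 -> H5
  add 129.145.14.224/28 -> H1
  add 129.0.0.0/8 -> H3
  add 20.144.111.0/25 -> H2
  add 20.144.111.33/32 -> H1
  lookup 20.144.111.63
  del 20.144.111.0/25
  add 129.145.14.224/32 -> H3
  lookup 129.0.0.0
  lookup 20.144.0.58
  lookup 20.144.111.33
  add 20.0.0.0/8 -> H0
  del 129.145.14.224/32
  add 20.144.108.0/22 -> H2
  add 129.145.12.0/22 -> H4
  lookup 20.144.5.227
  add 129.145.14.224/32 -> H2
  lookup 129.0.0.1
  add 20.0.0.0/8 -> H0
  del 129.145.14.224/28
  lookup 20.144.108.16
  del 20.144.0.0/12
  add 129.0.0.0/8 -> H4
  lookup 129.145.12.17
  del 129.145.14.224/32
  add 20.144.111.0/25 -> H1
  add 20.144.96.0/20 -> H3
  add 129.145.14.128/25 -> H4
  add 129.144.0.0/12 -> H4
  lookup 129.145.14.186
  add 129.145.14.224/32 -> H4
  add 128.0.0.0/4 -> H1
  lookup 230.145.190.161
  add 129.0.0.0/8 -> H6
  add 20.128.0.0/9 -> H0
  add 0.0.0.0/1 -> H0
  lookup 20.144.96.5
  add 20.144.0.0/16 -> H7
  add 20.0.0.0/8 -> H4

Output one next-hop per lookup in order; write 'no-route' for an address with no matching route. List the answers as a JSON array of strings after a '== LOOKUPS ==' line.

Trace:
  add 20.144.0.0/12 -> H4 at depth 12
  add 129.0.0.0/8 -> H5 at depth 8
  add 129.145.14.224/28 -> H1 at depth 28
  add 129.0.0.0/8 -> H3 at depth 8
  add 20.144.111.0/25 -> H2 at depth 25
  add 20.144.111.33/32 -> H1 at depth 32
  lookup 20.144.111.63: bits 000101001001000001101111001 walk d0:-→d1:-→d2:-→d3:-→d4:-→d5:-→d6:-→d7:-→d8:-→d9:-→d10:-→d11:-→d12:H4→d13:-→d14:-→d15:-→d16:-→d17:-→d18:-→d19:-→d20:-→d21:-→d22:-→d23:-→d24:-→d25:H2→d26:-→d27:- -> H2
  del 20.144.111.0/25 (clear depth 25)
  add 129.145.14.224/32 -> H3 at depth 32
  lookup 129.0.0.0: bits 10000001 walk d0:-→d1:-→d2:-→d3:-→d4:-→d5:-→d6:-→d7:-→d8:H3 -> H3
  lookup 20.144.0.58: bits 00010100100100000 walk d0:-→d1:-→d2:-→d3:-→d4:-→d5:-→d6:-→d7:-→d8:-→d9:-→d10:-→d11:-→d12:H4→d13:-→d14:-→d15:-→d16:-→d17:- -> H4
  lookup 20.144.111.33: bits 00010100100100000110111100100001 walk d0:-→d1:-→d2:-→d3:-→d4:-→d5:-→d6:-→d7:-→d8:-→d9:-→d10:-→d11:-→d12:H4→d13:-→d14:-→d15:-→d16:-→d17:-→d18:-→d19:-→d20:-→d21:-→d22:-→d23:-→d24:-→d25:-→d26:-→d27:-→d28:-→d29:-→d30:-→d31:-→d32:H1 -> H1
  add 20.0.0.0/8 -> H0 at depth 8
  del 129.145.14.224/32 (clear depth 32)
  add 20.144.108.0/22 -> H2 at depth 22
  add 129.145.12.0/22 -> H4 at depth 22
  lookup 20.144.5.227: bits 00010100100100000 walk d0:-→d1:-→d2:-→d3:-→d4:-→d5:-→d6:-→d7:-→d8:H0→d9:-→d10:-→d11:-→d12:H4→d13:-→d14:-→d15:-→d16:-→d17:- -> H4
  add 129.145.14.224/32 -> H2 at depth 32
  lookup 129.0.0.1: bits 10000001 walk d0:-→d1:-→d2:-→d3:-→d4:-→d5:-→d6:-→d7:-→d8:H3 -> H3
  add 20.0.0.0/8 -> H0 at depth 8
  del 129.145.14.224/28 (clear depth 28)
  lookup 20.144.108.16: bits 0001010010010000011011 walk d0:-→d1:-→d2:-→d3:-→d4:-→d5:-→d6:-→d7:-→d8:H0→d9:-→d10:-→d11:-→d12:H4→d13:-→d14:-→d15:-→d16:-→d17:-→d18:-→d19:-→d20:-→d21:-→d22:H2 -> H2
  del 20.144.0.0/12 (clear depth 12)
  add 129.0.0.0/8 -> H4 at depth 8
  lookup 129.145.12.17: bits 1000000110010001000011 walk d0:-→d1:-→d2:-→d3:-→d4:-→d5:-→d6:-→d7:-→d8:H4→d9:-→d10:-→d11:-→d12:-→d13:-→d14:-→d15:-→d16:-→d17:-→d18:-→d19:-→d20:-→d21:-→d22:H4 -> H4
  del 129.145.14.224/32 (clear depth 32)
  add 20.144.111.0/25 -> H1 at depth 25
  add 20.144.96.0/20 -> H3 at depth 20
  add 129.145.14.128/25 -> H4 at depth 25
  add 129.144.0.0/12 -> H4 at depth 12
  lookup 129.145.14.186: bits 1000000110010001000011101 walk d0:-→d1:-→d2:-→d3:-→d4:-→d5:-→d6:-→d7:-→d8:H4→d9:-→d10:-→d11:-→d12:H4→d13:-→d14:-→d15:-→d16:-→d17:-→d18:-→d19:-→d20:-→d21:-→d22:H4→d23:-→d24:-→d25:H4 -> H4
  add 129.145.14.224/32 -> H4 at depth 32
  add 128.0.0.0/4 -> H1 at depth 4
  lookup 230.145.190.161: bits 1 walk d0:-→d1:- -> no-route
  add 129.0.0.0/8 -> H6 at depth 8
  add 20.128.0.0/9 -> H0 at depth 9
  add 0.0.0.0/1 -> H0 at depth 1
  lookup 20.144.96.5: bits 00010100100100000110 walk d0:-→d1:H0→d2:-→d3:-→d4:-→d5:-→d6:-→d7:-→d8:H0→d9:H0→d10:-→d11:-→d12:-→d13:-→d14:-→d15:-→d16:-→d17:-→d18:-→d19:-→d20:H3 -> H3
  add 20.144.0.0/16 -> H7 at depth 16
  add 20.0.0.0/8 -> H4 at depth 8

== LOOKUPS ==
["H2","H3","H4","H1","H4","H3","H2","H4","H4","no-route","H3"]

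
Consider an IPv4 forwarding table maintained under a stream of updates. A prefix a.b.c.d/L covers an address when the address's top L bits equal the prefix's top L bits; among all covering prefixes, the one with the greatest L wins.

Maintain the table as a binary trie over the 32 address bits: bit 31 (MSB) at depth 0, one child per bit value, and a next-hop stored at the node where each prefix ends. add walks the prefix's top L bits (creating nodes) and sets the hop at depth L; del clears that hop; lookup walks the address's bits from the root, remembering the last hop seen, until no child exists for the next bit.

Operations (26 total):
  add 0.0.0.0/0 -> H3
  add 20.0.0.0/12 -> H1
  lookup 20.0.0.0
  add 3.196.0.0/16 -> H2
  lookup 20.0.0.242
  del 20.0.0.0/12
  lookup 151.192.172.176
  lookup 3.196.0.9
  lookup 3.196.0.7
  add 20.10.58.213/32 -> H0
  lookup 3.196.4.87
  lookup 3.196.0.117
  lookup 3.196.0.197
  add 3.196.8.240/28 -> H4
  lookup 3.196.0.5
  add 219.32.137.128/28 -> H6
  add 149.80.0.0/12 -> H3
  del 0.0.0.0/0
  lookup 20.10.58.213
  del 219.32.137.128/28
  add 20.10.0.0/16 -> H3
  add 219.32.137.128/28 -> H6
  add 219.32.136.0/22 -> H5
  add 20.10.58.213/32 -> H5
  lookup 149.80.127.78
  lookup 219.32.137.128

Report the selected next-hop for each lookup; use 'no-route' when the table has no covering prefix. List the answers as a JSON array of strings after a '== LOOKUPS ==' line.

Trace:
  add 0.0.0.0/0 -> H3 at depth 0
  add 20.0.0.0/12 -> H1 at depth 12
  Q 20.0.0.0: descend 000101000000 ; hops seen [H3,H1] ; pick H1
  add 3.196.0.0/16 -> H2 at depth 16
  Q 20.0.0.242: descend 000101000000 ; hops seen [H3,H1] ; pick H1
  - 20.0.0.0/12 clear@12
  Q 151.192.172.176: descend ε ; hops seen [H3] ; pick H3
  Q 3.196.0.9: descend 0000001111000100 ; hops seen [H3,H2] ; pick H2
  Q 3.196.0.7: descend 0000001111000100 ; hops seen [H3,H2] ; pick H2
  add 20.10.58.213/32 -> H0 at depth 32
  Q 3.196.4.87: descend 0000001111000100 ; hops seen [H3,H2] ; pick H2
  Q 3.196.0.117: descend 0000001111000100 ; hops seen [H3,H2] ; pick H2
  Q 3.196.0.197: descend 0000001111000100 ; hops seen [H3,H2] ; pick H2
  add 3.196.8.240/28 -> H4 at depth 28
  Q 3.196.0.5: descend 00000011110001000000 ; hops seen [H3,H2] ; pick H2
  add 219.32.137.128/28 -> H6 at depth 28
  add 149.80.0.0/12 -> H3 at depth 12
  - 0.0.0.0/0 clear@0
  Q 20.10.58.213: descend 00010100000010100011101011010101 ; hops seen [H0] ; pick H0
  - 219.32.137.128/28 clear@28
  add 20.10.0.0/16 -> H3 at depth 16
  add 219.32.137.128/28 -> H6 at depth 28
  add 219.32.136.0/22 -> H5 at depth 22
  add 20.10.58.213/32 -> H5 at depth 32
  Q 149.80.127.78: descend 100101010101 ; hops seen [H3] ; pick H3
  Q 219.32.137.128: descend 1101101100100000100010011000 ; hops seen [H5,H6] ; pick H6

== LOOKUPS ==
["H1","H1","H3","H2","H2","H2","H2","H2","H2","H0","H3","H6"]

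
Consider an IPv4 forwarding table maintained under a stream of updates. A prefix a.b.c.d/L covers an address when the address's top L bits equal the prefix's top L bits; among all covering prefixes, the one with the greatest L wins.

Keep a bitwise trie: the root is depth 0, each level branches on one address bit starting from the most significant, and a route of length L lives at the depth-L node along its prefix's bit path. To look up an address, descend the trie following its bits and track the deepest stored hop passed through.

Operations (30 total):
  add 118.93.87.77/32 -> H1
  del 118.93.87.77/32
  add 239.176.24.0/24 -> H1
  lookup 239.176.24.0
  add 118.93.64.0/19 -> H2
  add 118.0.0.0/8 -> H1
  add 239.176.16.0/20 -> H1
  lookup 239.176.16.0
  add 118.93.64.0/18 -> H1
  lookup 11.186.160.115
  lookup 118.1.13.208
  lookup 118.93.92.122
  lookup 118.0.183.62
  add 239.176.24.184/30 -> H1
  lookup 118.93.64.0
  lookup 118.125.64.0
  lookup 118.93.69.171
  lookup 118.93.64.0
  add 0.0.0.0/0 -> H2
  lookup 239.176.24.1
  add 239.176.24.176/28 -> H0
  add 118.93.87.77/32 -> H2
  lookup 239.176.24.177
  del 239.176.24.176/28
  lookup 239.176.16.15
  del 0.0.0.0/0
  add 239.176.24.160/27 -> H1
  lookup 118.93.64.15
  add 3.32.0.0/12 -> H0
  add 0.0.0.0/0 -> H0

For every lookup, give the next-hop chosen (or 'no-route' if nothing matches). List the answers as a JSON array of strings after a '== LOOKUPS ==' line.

Apply in order:
  add 118.93.87.77/32 -> H1 at depth 32
  del 118.93.87.77/32 (clear depth 32)
  add 239.176.24.0/24 -> H1 at depth 24
  lookup 239.176.24.0: bits 111011111011000000011000 walk d0:-→d1:-→d2:-→d3:-→d4:-→d5:-→d6:-→d7:-→d8:-→d9:-→d10:-→d11:-→d12:-→d13:-→d14:-→d15:-→d16:-→d17:-→d18:-→d19:-→d20:-→d21:-→d22:-→d23:-→d24:H1 -> H1
  add 118.93.64.0/19 -> H2 at depth 19
  add 118.0.0.0/8 -> H1 at depth 8
  add 239.176.16.0/20 -> H1 at depth 20
  lookup 239.176.16.0: bits 11101111101100000001 walk d0:-→d1:-→d2:-→d3:-→d4:-→d5:-→d6:-→d7:-→d8:-→d9:-→d10:-→d11:-→d12:-→d13:-→d14:-→d15:-→d16:-→d17:-→d18:-→d19:-→d20:H1 -> H1
  add 118.93.64.0/18 -> H1 at depth 18
  lookup 11.186.160.115: bits 0 walk d0:-→d1:- -> no-route
  lookup 118.1.13.208: bits 011101100 walk d0:-→d1:-→d2:-→d3:-→d4:-→d5:-→d6:-→d7:-→d8:H1→d9:- -> H1
  lookup 118.93.92.122: bits 01110110010111010101 walk d0:-→d1:-→d2:-→d3:-→d4:-→d5:-→d6:-→d7:-→d8:H1→d9:-→d10:-→d11:-→d12:-→d13:-→d14:-→d15:-→d16:-→d17:-→d18:H1→d19:H2→d20:- -> H2
  lookup 118.0.183.62: bits 011101100 walk d0:-→d1:-→d2:-→d3:-→d4:-→d5:-→d6:-→d7:-→d8:H1→d9:- -> H1
  add 239.176.24.184/30 -> H1 at depth 30
  lookup 118.93.64.0: bits 0111011001011101010 walk d0:-→d1:-→d2:-→d3:-→d4:-→d5:-→d6:-→d7:-→d8:H1→d9:-→d10:-→d11:-→d12:-→d13:-→d14:-→d15:-→d16:-→d17:-→d18:H1→d19:H2 -> H2
  lookup 118.125.64.0: bits 0111011001 walk d0:-→d1:-→d2:-→d3:-→d4:-→d5:-→d6:-→d7:-→d8:H1→d9:-→d10:- -> H1
  lookup 118.93.69.171: bits 0111011001011101010 walk d0:-→d1:-→d2:-→d3:-→d4:-→d5:-→d6:-→d7:-→d8:H1→d9:-→d10:-→d11:-→d12:-→d13:-→d14:-→d15:-→d16:-→d17:-→d18:H1→d19:H2 -> H2
  lookup 118.93.64.0: bits 0111011001011101010 walk d0:-→d1:-→d2:-→d3:-→d4:-→d5:-→d6:-→d7:-→d8:H1→d9:-→d10:-→d11:-→d12:-→d13:-→d14:-→d15:-→d16:-→d17:-→d18:H1→d19:H2 -> H2
  add 0.0.0.0/0 -> H2 at depth 0
  lookup 239.176.24.1: bits 111011111011000000011000 walk d0:H2→d1:-→d2:-→d3:-→d4:-→d5:-→d6:-→d7:-→d8:-→d9:-→d10:-→d11:-→d12:-→d13:-→d14:-→d15:-→d16:-→d17:-→d18:-→d19:-→d20:H1→d21:-→d22:-→d23:-→d24:H1 -> H1
  add 239.176.24.176/28 -> H0 at depth 28
  add 118.93.87.77/32 -> H2 at depth 32
  lookup 239.176.24.177: bits 1110111110110000000110001011 walk d0:H2→d1:-→d2:-→d3:-→d4:-→d5:-→d6:-→d7:-→d8:-→d9:-→d10:-→d11:-→d12:-→d13:-→d14:-→d15:-→d16:-→d17:-→d18:-→d19:-→d20:H1→d21:-→d22:-→d23:-→d24:H1→d25:-→d26:-→d27:-→d28:H0 -> H0
  del 239.176.24.176/28 (clear depth 28)
  lookup 239.176.16.15: bits 11101111101100000001 walk d0:H2→d1:-→d2:-→d3:-→d4:-→d5:-→d6:-→d7:-→d8:-→d9:-→d10:-→d11:-→d12:-→d13:-→d14:-→d15:-→d16:-→d17:-→d18:-→d19:-→d20:H1 -> H1
  del 0.0.0.0/0 (clear depth 0)
  add 239.176.24.160/27 -> H1 at depth 27
  lookup 118.93.64.15: bits 0111011001011101010 walk d0:-→d1:-→d2:-→d3:-→d4:-→d5:-→d6:-→d7:-→d8:H1→d9:-→d10:-→d11:-→d12:-→d13:-→d14:-→d15:-→d16:-→d17:-→d18:H1→d19:H2 -> H2
  add 3.32.0.0/12 -> H0 at depth 12
  add 0.0.0.0/0 -> H0 at depth 0

== LOOKUPS ==
["H1","H1","no-route","H1","H2","H1","H2","H1","H2","H2","H1","H0","H1","H2"]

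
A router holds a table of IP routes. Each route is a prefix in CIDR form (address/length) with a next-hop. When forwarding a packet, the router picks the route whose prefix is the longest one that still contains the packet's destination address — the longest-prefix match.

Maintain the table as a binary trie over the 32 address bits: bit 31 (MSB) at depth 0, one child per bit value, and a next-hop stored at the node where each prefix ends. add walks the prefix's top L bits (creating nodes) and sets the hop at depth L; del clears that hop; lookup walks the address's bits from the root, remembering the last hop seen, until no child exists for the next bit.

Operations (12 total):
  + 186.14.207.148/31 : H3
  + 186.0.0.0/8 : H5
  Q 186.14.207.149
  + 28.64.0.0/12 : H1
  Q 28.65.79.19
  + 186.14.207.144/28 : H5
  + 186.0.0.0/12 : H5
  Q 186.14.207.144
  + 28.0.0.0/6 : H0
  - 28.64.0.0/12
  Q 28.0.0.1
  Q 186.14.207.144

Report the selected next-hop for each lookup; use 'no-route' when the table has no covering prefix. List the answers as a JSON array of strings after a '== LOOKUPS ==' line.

Process each operation:
  add 186.14.207.148/31 -> H3 at depth 31
  add 186.0.0.0/8 -> H5 at depth 8
  Q 186.14.207.149: descend 1011101000001110110011111001010 ; hops seen [H5,H3] ; pick H3
  add 28.64.0.0/12 -> H1 at depth 12
  Q 28.65.79.19: descend 000111000100 ; hops seen [H1] ; pick H1
  add 186.14.207.144/28 -> H5 at depth 28
  add 186.0.0.0/12 -> H5 at depth 12
  Q 186.14.207.144: descend 10111010000011101100111110010 ; hops seen [H5,H5,H5] ; pick H5
  add 28.0.0.0/6 -> H0 at depth 6
  del 28.64.0.0/12 (clear depth 12)
  Q 28.0.0.1: descend 000111000 ; hops seen [H0] ; pick H0
  Q 186.14.207.144: descend 10111010000011101100111110010 ; hops seen [H5,H5,H5] ; pick H5

== LOOKUPS ==
["H3","H1","H5","H0","H5"]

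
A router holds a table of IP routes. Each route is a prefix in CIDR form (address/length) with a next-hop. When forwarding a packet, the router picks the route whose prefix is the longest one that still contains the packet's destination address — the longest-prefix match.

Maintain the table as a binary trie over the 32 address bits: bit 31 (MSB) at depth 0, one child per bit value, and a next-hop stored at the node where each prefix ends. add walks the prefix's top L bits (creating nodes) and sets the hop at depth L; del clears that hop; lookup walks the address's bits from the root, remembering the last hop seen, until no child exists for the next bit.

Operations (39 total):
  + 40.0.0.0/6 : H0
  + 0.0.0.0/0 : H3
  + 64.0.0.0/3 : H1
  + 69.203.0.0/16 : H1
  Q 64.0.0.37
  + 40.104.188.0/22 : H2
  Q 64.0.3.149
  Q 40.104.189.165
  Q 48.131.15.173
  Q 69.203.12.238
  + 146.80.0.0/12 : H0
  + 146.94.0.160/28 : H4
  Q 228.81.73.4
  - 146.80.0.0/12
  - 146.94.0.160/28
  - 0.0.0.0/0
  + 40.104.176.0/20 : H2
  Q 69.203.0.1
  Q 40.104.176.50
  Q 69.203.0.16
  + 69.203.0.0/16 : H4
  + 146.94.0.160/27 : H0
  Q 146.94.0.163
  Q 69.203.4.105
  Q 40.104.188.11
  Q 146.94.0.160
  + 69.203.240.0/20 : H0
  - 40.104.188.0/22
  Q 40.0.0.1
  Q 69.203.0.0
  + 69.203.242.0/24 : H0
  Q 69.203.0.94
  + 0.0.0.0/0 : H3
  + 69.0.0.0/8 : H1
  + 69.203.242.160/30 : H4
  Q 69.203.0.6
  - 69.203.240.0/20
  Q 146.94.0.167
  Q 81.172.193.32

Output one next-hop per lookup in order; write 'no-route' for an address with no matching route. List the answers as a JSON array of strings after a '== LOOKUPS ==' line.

Trace:
  add 40.0.0.0/6 -> H0 at depth 6
  add 0.0.0.0/0 -> H3 at depth 0
  add 64.0.0.0/3 -> H1 at depth 3
  add 69.203.0.0/16 -> H1 at depth 16
  Q 64.0.0.37: descend 01000 ; hops seen [H3,H1] ; pick H1
  add 40.104.188.0/22 -> H2 at depth 22
  Q 64.0.3.149: descend 01000 ; hops seen [H3,H1] ; pick H1
  Q 40.104.189.165: descend 0010100001101000101111 ; hops seen [H3,H0,H2] ; pick H2
  Q 48.131.15.173: descend 001 ; hops seen [H3] ; pick H3
  Q 69.203.12.238: descend 0100010111001011 ; hops seen [H3,H1,H1] ; pick H1
  add 146.80.0.0/12 -> H0 at depth 12
  add 146.94.0.160/28 -> H4 at depth 28
  Q 228.81.73.4: descend 1 ; hops seen [H3] ; pick H3
  - 146.80.0.0/12 clear@12
  - 146.94.0.160/28 clear@28
  - 0.0.0.0/0 clear@0
  add 40.104.176.0/20 -> H2 at depth 20
  Q 69.203.0.1: descend 0100010111001011 ; hops seen [H1,H1] ; pick H1
  Q 40.104.176.50: descend 00101000011010001011 ; hops seen [H0,H2] ; pick H2
  Q 69.203.0.16: descend 0100010111001011 ; hops seen [H1,H1] ; pick H1
  add 69.203.0.0/16 -> H4 at depth 16
  add 146.94.0.160/27 -> H0 at depth 27
  Q 146.94.0.163: descend 1001001001011110000000001010 ; hops seen [H0] ; pick H0
  Q 69.203.4.105: descend 0100010111001011 ; hops seen [H1,H4] ; pick H4
  Q 40.104.188.11: descend 0010100001101000101111 ; hops seen [H0,H2,H2] ; pick H2
  Q 146.94.0.160: descend 1001001001011110000000001010 ; hops seen [H0] ; pick H0
  add 69.203.240.0/20 -> H0 at depth 20
  - 40.104.188.0/22 clear@22
  Q 40.0.0.1: descend 001010000 ; hops seen [H0] ; pick H0
  Q 69.203.0.0: descend 0100010111001011 ; hops seen [H1,H4] ; pick H4
  add 69.203.242.0/24 -> H0 at depth 24
  Q 69.203.0.94: descend 0100010111001011 ; hops seen [H1,H4] ; pick H4
  add 0.0.0.0/0 -> H3 at depth 0
  add 69.0.0.0/8 -> H1 at depth 8
  add 69.203.242.160/30 -> H4 at depth 30
  Q 69.203.0.6: descend 0100010111001011 ; hops seen [H3,H1,H1,H4] ; pick H4
  - 69.203.240.0/20 clear@20
  Q 146.94.0.167: descend 1001001001011110000000001010 ; hops seen [H3,H0] ; pick H0
  Q 81.172.193.32: descend 010 ; hops seen [H3,H1] ; pick H1

== LOOKUPS ==
["H1","H1","H2","H3","H1","H3","H1","H2","H1","H0","H4","H2","H0","H0","H4","H4","H4","H0","H1"]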